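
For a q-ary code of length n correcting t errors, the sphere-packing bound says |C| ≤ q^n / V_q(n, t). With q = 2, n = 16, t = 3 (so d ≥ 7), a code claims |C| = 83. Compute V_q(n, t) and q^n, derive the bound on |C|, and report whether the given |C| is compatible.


V_q(n, t) = 697, q^n = 65536, Hamming bound = 94, |C| = 83 ≤ bound (satisfied).

Step 1: Compute V_q(n, t) = Σ_{j=0}^3 C(n, j) (q−1)^j.
  j = 0: C(16,0)·(1)^0 = 1·1 = 1.
  j = 1: C(16,1)·(1)^1 = 16·1 = 16.
  j = 2: C(16,2)·(1)^2 = 120·1 = 120.
  j = 3: C(16,3)·(1)^3 = 560·1 = 560.
  V_q(n, t) = 1 + 16 + 120 + 560 = 697.
Step 2: q^n = 2^16 = 65536.
Step 3: Hamming bound ⌊q^n / V_q(n,t)⌋ = ⌊65536/697⌋ = 94.
Step 4: Compare |C| = 83 to 94: satisfied.
The claimed |C| lies below the Hamming bound.


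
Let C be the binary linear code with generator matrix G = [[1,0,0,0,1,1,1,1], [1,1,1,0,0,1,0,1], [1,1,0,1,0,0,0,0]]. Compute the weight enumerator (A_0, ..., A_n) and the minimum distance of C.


Weight distribution: A_0 = 1, A_3 = 1, A_4 = 2, A_5 = 3, A_6 = 1. Minimum distance d = 3.

Enumerate all 2^3 = 8 messages m ∈ F_2^3.
For each, compute codeword c = mG in F_2^8, then tally its weight.
  m = 000 → c = 00000000, weight = 0.
  m = 100 → c = 10001111, weight = 5.
  m = 010 → c = 11100101, weight = 5.
  m = 110 → c = 01101010, weight = 4.
  m = 001 → c = 11010000, weight = 3.
  m = 101 → c = 01011111, weight = 6.
  m = 011 → c = 00110101, weight = 4.
  m = 111 → c = 10111010, weight = 5.
Tally weights:
  weight 0: 1 codewords.
  weight 3: 1 codewords.
  weight 4: 2 codewords.
  weight 5: 3 codewords.
  weight 6: 1 codewords.
Minimum distance d = smallest w > 0 with A_w > 0 = 3.
Sanity: Σ A_w = 8 = 2^3 = 8 ✓.


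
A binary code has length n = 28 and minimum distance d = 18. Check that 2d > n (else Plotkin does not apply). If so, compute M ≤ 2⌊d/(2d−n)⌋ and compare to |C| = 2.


Plotkin bound M ≤ 4; given |C| = 2 ≤ bound (satisfied).

Check applicability: 2d = 36, n = 28.
2d − n = 8 > 0, so Plotkin applies.
Compute d/(2d−n) = 18/8 ≈ 2.2500.
⌊d/(2d−n)⌋ = 2.
Plotkin bound: M ≤ 2·2 = 4.
Given |C| = 2, check: satisfied.
This |C| is below the Plotkin bound.


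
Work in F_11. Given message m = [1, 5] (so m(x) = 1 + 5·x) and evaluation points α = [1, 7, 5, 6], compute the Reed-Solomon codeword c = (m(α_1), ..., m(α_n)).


c = [6, 3, 4, 9]

Message polynomial: m(x) = 1 + 5·x (mod 11).
For each evaluation point α_i, compute m(α_i) mod 11:
  α_1 = 1: Horner steps 5 → 6, so m(1) = 6.
  α_2 = 7: Horner steps 5 → 3, so m(7) = 3.
  α_3 = 5: Horner steps 5 → 4, so m(5) = 4.
  α_4 = 6: Horner steps 5 → 9, so m(6) = 9.
Codeword c = [6, 3, 4, 9] ∈ F_11^4.


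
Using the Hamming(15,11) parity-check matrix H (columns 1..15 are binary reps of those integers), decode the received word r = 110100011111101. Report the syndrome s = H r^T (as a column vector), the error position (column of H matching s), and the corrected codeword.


s = (1, 0, 0, 1)^T, error position = 9, corrected codeword c = 110100010111101

Compute s = H r^T mod 2 one row at a time:
  s_1 = 1 + 1 + 1 + 1 + 1 + 1 + 0 + 1 = 7 ≡ 1 (mod 2).
  s_2 = 1 + 0 + 0 + 0 + 1 + 1 + 0 + 1 = 4 ≡ 0 (mod 2).
  s_3 = 1 + 0 + 0 + 0 + 1 + 1 + 0 + 1 = 4 ≡ 0 (mod 2).
  s_4 = 1 + 0 + 0 + 0 + 1 + 1 + 1 + 1 = 5 ≡ 1 (mod 2).
s = (1, 0, 0, 1)^T — this equals column 9 of H (binary 1001), so error is at position 9.
Correct: flip bit 9 of r = 110100011111101 to get c = 110100010111101.


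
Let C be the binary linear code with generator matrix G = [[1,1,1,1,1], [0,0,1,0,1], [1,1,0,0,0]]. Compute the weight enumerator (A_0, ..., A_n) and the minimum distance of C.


Weight distribution: A_0 = 1, A_1 = 1, A_2 = 2, A_3 = 2, A_4 = 1, A_5 = 1. Minimum distance d = 1.

Enumerate all 2^3 = 8 messages m ∈ F_2^3.
For each, compute codeword c = mG in F_2^5, then tally its weight.
  m = 000 → c = 00000, weight = 0.
  m = 100 → c = 11111, weight = 5.
  m = 010 → c = 00101, weight = 2.
  m = 110 → c = 11010, weight = 3.
  m = 001 → c = 11000, weight = 2.
  m = 101 → c = 00111, weight = 3.
  m = 011 → c = 11101, weight = 4.
  m = 111 → c = 00010, weight = 1.
Tally weights:
  weight 0: 1 codewords.
  weight 1: 1 codewords.
  weight 2: 2 codewords.
  weight 3: 2 codewords.
  weight 4: 1 codewords.
  weight 5: 1 codewords.
Minimum distance d = smallest w > 0 with A_w > 0 = 1.
Sanity: Σ A_w = 8 = 2^3 = 8 ✓.


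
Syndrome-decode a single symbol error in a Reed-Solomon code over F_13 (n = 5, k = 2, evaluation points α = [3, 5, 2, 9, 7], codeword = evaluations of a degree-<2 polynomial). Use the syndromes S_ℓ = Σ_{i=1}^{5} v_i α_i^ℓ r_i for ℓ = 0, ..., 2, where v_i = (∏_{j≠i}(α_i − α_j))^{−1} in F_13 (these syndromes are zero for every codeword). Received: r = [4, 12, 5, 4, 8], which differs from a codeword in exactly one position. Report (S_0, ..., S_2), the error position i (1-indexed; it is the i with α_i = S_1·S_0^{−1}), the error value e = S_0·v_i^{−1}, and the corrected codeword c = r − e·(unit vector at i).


S = (10, 4, 12), error at position 1, error magnitude e = 1, c = [3, 12, 5, 4, 8].

Step 1: column multipliers v_i = (∏_{j≠i}(α_i − α_j))^{−1} mod 13.
  i = 1 (α = 3): (3−5)(3−2)(3−9)(3−7) = (−2)·1·(−6)·(−4) = −48 ≡ 4, so v_1 = 4^{−1} = 10 (mod 13).
  i = 2 (α = 5): (5−3)(5−2)(5−9)(5−7) = 2·3·(−4)·(−2) = 48 ≡ 9, so v_2 = 9^{−1} = 3 (mod 13).
  i = 3 (α = 2): (2−3)(2−5)(2−9)(2−7) = (−1)·(−3)·(−7)·(−5) = 105 ≡ 1, so v_3 = 1^{−1} = 1 (mod 13).
  i = 4 (α = 9): (9−3)(9−5)(9−2)(9−7) = 6·4·7·2 = 336 ≡ 11, so v_4 = 11^{−1} = 6 (mod 13).
  i = 5 (α = 7): (7−3)(7−5)(7−2)(7−9) = 4·2·5·(−2) = −80 ≡ 11, so v_5 = 11^{−1} = 6 (mod 13).
  v = [10, 3, 1, 6, 6].
Step 2: syndromes of r = [4, 12, 5, 4, 8] (all sums mod 13).
  S_0 = Σ v_i r_i = 10·4 + 3·12 + 1·5 + 6·4 + 6·8 = 153 ≡ 10.
  S_1 = Σ v_i α_i r_i = 10·3·4 + 3·5·12 + 1·2·5 + 6·9·4 + 6·7·8 = 862 ≡ 4.
  α_i^2 mod 13 = [9, 12, 4, 3, 10].
  S_2 = Σ v_i α_i^2 r_i = 10·9·4 + 3·12·12 + 1·4·5 + 6·3·4 + 6·10·8 = 1364 ≡ 12.
  S = (10, 4, 12) ≠ 0, so r is not a codeword (an error is present).
Step 3: locate the error. For a single error e at position i, S_ℓ = v_i·e·α_i^ℓ, so α_err = S_1/S_0.
  S_0^{−1} = 10^{−1} = 4 (mod 13), so α_err = 4·4 = 16 ≡ 3 = α_1. Error position i = 1.
  Consistency check: S_2/S_1 = 12·10 = 120 ≡ 3 = α_err ✓ (single-error assumption holds).
Step 4: error magnitude e = S_0/v_1 = S_0·∏_{j≠1}(α_1 − α_j) = 10·4 = 40 ≡ 1 (mod 13).
Step 5: correct position 1: c_1 = r_1 − e = 4 − 1 ≡ 3 (mod 13). Hence c = [3, 12, 5, 4, 8].
  Check: interpolating c through the α_i gives m(x) = 9 + 11·x (degree < 2) with m(α_i) = c_i for every i, so c is indeed a codeword.


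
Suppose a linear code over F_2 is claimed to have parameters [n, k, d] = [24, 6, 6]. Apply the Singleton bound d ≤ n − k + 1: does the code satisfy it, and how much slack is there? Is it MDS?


Singleton RHS = n − k + 1 = 19, slack = 13, bound satisfied, not MDS.

Singleton bound: d ≤ n − k + 1.
Here n = 24, k = 6, so n − k + 1 = 19.
Given d = 6, check d ≤ 19: YES.
Slack = (n − k + 1) − d = 13.
The code is NOT MDS (slack = 13 > 0).
Description: the claimed parameters are [24, 6, 6]_2; such a code would be non-MDS.


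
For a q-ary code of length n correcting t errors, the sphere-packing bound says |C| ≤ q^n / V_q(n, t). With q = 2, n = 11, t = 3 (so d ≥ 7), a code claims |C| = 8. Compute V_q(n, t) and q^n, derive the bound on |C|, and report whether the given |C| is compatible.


V_q(n, t) = 232, q^n = 2048, Hamming bound = 8, |C| = 8 ≤ bound (satisfied).

Step 1: Compute V_q(n, t) = Σ_{j=0}^3 C(n, j) (q−1)^j.
  j = 0: C(11,0)·(1)^0 = 1·1 = 1.
  j = 1: C(11,1)·(1)^1 = 11·1 = 11.
  j = 2: C(11,2)·(1)^2 = 55·1 = 55.
  j = 3: C(11,3)·(1)^3 = 165·1 = 165.
  V_q(n, t) = 1 + 11 + 55 + 165 = 232.
Step 2: q^n = 2^11 = 2048.
Step 3: Hamming bound ⌊q^n / V_q(n,t)⌋ = ⌊2048/232⌋ = 8.
Step 4: Compare |C| = 8 to 8: satisfied.
The claimed |C| lies at the Hamming bound (tight).


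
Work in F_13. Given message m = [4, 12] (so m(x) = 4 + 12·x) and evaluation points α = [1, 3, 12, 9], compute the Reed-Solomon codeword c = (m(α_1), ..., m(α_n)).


c = [3, 1, 5, 8]

Message polynomial: m(x) = 4 + 12·x (mod 13).
For each evaluation point α_i, compute m(α_i) mod 13:
  α_1 = 1: Horner steps 12 → 3, so m(1) = 3.
  α_2 = 3: Horner steps 12 → 1, so m(3) = 1.
  α_3 = 12: Horner steps 12 → 5, so m(12) = 5.
  α_4 = 9: Horner steps 12 → 8, so m(9) = 8.
Codeword c = [3, 1, 5, 8] ∈ F_13^4.


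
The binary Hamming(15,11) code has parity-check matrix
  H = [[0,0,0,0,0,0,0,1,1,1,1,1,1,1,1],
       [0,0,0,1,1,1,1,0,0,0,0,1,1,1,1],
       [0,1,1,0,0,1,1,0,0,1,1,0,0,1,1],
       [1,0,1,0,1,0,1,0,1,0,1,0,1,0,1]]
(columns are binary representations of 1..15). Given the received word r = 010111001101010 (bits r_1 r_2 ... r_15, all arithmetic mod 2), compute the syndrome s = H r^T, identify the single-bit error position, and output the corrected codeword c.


s = (0, 1, 0, 0)^T, error position = 4, corrected codeword c = 010011001101010

Compute s = H r^T mod 2 one row at a time:
  s_1 = 0 + 1 + 1 + 0 + 1 + 0 + 1 + 0 = 4 ≡ 0 (mod 2).
  s_2 = 1 + 1 + 1 + 0 + 1 + 0 + 1 + 0 = 5 ≡ 1 (mod 2).
  s_3 = 1 + 0 + 1 + 0 + 1 + 0 + 1 + 0 = 4 ≡ 0 (mod 2).
  s_4 = 0 + 0 + 1 + 0 + 1 + 0 + 0 + 0 = 2 ≡ 0 (mod 2).
s = (0, 1, 0, 0)^T — this equals column 4 of H (binary 0100), so error is at position 4.
Correct: flip bit 4 of r = 010111001101010 to get c = 010011001101010.


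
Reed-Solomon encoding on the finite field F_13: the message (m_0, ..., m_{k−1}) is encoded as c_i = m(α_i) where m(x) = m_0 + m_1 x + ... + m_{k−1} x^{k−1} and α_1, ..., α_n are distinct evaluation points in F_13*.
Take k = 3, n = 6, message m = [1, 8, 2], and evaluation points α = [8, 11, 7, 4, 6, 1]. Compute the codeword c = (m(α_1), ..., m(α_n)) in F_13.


c = [11, 6, 12, 0, 4, 11]

Message polynomial: m(x) = 1 + 8·x + 2·x^2 (mod 13).
For each evaluation point α_i, compute m(α_i) mod 13:
  α_1 = 8: Horner steps 2 → 11 → 11, so m(8) = 11.
  α_2 = 11: Horner steps 2 → 4 → 6, so m(11) = 6.
  α_3 = 7: Horner steps 2 → 9 → 12, so m(7) = 12.
  α_4 = 4: Horner steps 2 → 3 → 0, so m(4) = 0.
  α_5 = 6: Horner steps 2 → 7 → 4, so m(6) = 4.
  α_6 = 1: Horner steps 2 → 10 → 11, so m(1) = 11.
Codeword c = [11, 6, 12, 0, 4, 11] ∈ F_13^6.


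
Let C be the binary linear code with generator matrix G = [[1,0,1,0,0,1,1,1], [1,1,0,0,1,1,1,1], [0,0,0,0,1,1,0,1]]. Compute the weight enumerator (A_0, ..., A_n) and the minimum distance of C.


Weight distribution: A_0 = 1, A_3 = 3, A_4 = 2, A_5 = 1, A_6 = 1. Minimum distance d = 3.

Enumerate all 2^3 = 8 messages m ∈ F_2^3.
For each, compute codeword c = mG in F_2^8, then tally its weight.
  m = 000 → c = 00000000, weight = 0.
  m = 100 → c = 10100111, weight = 5.
  m = 010 → c = 11001111, weight = 6.
  m = 110 → c = 01101000, weight = 3.
  m = 001 → c = 00001101, weight = 3.
  m = 101 → c = 10101010, weight = 4.
  m = 011 → c = 11000010, weight = 3.
  m = 111 → c = 01100101, weight = 4.
Tally weights:
  weight 0: 1 codewords.
  weight 3: 3 codewords.
  weight 4: 2 codewords.
  weight 5: 1 codewords.
  weight 6: 1 codewords.
Minimum distance d = smallest w > 0 with A_w > 0 = 3.
Sanity: Σ A_w = 8 = 2^3 = 8 ✓.


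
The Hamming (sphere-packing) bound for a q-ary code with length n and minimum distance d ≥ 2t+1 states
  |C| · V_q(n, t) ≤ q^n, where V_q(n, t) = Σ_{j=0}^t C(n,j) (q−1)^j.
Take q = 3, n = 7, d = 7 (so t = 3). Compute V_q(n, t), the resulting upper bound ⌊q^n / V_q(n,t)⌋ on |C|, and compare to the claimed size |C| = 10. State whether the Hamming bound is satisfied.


V_q(n, t) = 379, q^n = 2187, Hamming bound = 5, |C| = 10 > bound (violated).

Step 1: Compute V_q(n, t) = Σ_{j=0}^3 C(n, j) (q−1)^j.
  j = 0: C(7,0)·(2)^0 = 1·1 = 1.
  j = 1: C(7,1)·(2)^1 = 7·2 = 14.
  j = 2: C(7,2)·(2)^2 = 21·4 = 84.
  j = 3: C(7,3)·(2)^3 = 35·8 = 280.
  V_q(n, t) = 1 + 14 + 84 + 280 = 379.
Step 2: q^n = 3^7 = 2187.
Step 3: Hamming bound ⌊q^n / V_q(n,t)⌋ = ⌊2187/379⌋ = 5.
Step 4: Compare |C| = 10 to 5: violated.
The claimed |C| lies above the Hamming bound, so no 3-ary code of length 7 with d ≥ 7 can have 10 codewords.


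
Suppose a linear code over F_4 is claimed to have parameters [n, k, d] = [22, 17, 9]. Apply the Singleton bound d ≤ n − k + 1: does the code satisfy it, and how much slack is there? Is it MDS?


Singleton RHS = n − k + 1 = 6, slack = -3, bound violated (no such code; not MDS).

Singleton bound: d ≤ n − k + 1.
Here n = 22, k = 17, so n − k + 1 = 6.
Given d = 9, check d ≤ 6: NO.
Slack = (n − k + 1) − d = -3.
The slack is negative: d = 9 exceeds n − k + 1 = 6 by 3, so the Singleton bound is violated and no linear [22, 17, 9]_4 code can exist. In particular it is not MDS (MDS requires d = n − k + 1 exactly).
Description: the claimed parameters are [22, 17, 9]_4; such a code would be impossible (violates the Singleton bound).


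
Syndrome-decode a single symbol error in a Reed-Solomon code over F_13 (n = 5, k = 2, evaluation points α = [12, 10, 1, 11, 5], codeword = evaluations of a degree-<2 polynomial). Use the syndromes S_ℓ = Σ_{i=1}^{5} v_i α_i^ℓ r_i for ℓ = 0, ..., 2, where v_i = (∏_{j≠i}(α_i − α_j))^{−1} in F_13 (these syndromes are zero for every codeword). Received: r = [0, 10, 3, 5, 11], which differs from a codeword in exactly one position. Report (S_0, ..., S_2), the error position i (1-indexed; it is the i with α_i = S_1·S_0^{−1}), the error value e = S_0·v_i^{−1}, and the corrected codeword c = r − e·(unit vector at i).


S = (3, 2, 10), error at position 5, error magnitude e = 2, c = [0, 10, 3, 5, 9].

Step 1: column multipliers v_i = (∏_{j≠i}(α_i − α_j))^{−1} mod 13.
  i = 1 (α = 12): (12−10)(12−1)(12−11)(12−5) = 2·11·1·7 = 154 ≡ 11, so v_1 = 11^{−1} = 6 (mod 13).
  i = 2 (α = 10): (10−12)(10−1)(10−11)(10−5) = (−2)·9·(−1)·5 = 90 ≡ 12, so v_2 = 12^{−1} = 12 (mod 13).
  i = 3 (α = 1): (1−12)(1−10)(1−11)(1−5) = (−11)·(−9)·(−10)·(−4) = 3960 ≡ 8, so v_3 = 8^{−1} = 5 (mod 13).
  i = 4 (α = 11): (11−12)(11−10)(11−1)(11−5) = (−1)·1·10·6 = −60 ≡ 5, so v_4 = 5^{−1} = 8 (mod 13).
  i = 5 (α = 5): (5−12)(5−10)(5−1)(5−11) = (−7)·(−5)·4·(−6) = −840 ≡ 5, so v_5 = 5^{−1} = 8 (mod 13).
  v = [6, 12, 5, 8, 8].
Step 2: syndromes of r = [0, 10, 3, 5, 11] (all sums mod 13).
  S_0 = Σ v_i r_i = 6·0 + 12·10 + 5·3 + 8·5 + 8·11 = 263 ≡ 3.
  S_1 = Σ v_i α_i r_i = 6·12·0 + 12·10·10 + 5·1·3 + 8·11·5 + 8·5·11 = 2095 ≡ 2.
  α_i^2 mod 13 = [1, 9, 1, 4, 12].
  S_2 = Σ v_i α_i^2 r_i = 6·1·0 + 12·9·10 + 5·1·3 + 8·4·5 + 8·12·11 = 2311 ≡ 10.
  S = (3, 2, 10) ≠ 0, so r is not a codeword (an error is present).
Step 3: locate the error. For a single error e at position i, S_ℓ = v_i·e·α_i^ℓ, so α_err = S_1/S_0.
  S_0^{−1} = 3^{−1} = 9 (mod 13), so α_err = 2·9 = 18 ≡ 5 = α_5. Error position i = 5.
  Consistency check: S_2/S_1 = 10·7 = 70 ≡ 5 = α_err ✓ (single-error assumption holds).
Step 4: error magnitude e = S_0/v_5 = S_0·∏_{j≠5}(α_5 − α_j) = 3·5 = 15 ≡ 2 (mod 13).
Step 5: correct position 5: c_5 = r_5 − e = 11 − 2 ≡ 9 (mod 13). Hence c = [0, 10, 3, 5, 9].
  Check: interpolating c through the α_i gives m(x) = 8 + 8·x (degree < 2) with m(α_i) = c_i for every i, so c is indeed a codeword.


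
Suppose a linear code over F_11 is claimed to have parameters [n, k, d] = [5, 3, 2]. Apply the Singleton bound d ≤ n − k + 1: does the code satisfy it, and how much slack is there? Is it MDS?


Singleton RHS = n − k + 1 = 3, slack = 1, bound satisfied, not MDS.

Singleton bound: d ≤ n − k + 1.
Here n = 5, k = 3, so n − k + 1 = 3.
Given d = 2, check d ≤ 3: YES.
Slack = (n − k + 1) − d = 1.
The code is NOT MDS (slack = 1 > 0).
Description: the claimed parameters are [5, 3, 2]_11; such a code would be non-MDS.


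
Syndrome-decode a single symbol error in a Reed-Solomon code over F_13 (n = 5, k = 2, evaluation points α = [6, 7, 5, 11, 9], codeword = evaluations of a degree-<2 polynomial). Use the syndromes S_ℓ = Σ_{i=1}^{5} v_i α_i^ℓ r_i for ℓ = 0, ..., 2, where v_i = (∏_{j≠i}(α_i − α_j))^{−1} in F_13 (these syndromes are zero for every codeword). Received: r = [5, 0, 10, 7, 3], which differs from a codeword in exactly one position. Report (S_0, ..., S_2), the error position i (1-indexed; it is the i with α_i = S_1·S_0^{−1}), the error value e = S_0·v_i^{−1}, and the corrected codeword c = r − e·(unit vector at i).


S = (11, 4, 5), error at position 4, error magnitude e = 1, c = [5, 0, 10, 6, 3].

Step 1: column multipliers v_i = (∏_{j≠i}(α_i − α_j))^{−1} mod 13.
  i = 1 (α = 6): (6−7)(6−5)(6−11)(6−9) = (−1)·1·(−5)·(−3) = −15 ≡ 11, so v_1 = 11^{−1} = 6 (mod 13).
  i = 2 (α = 7): (7−6)(7−5)(7−11)(7−9) = 1·2·(−4)·(−2) = 16 ≡ 3, so v_2 = 3^{−1} = 9 (mod 13).
  i = 3 (α = 5): (5−6)(5−7)(5−11)(5−9) = (−1)·(−2)·(−6)·(−4) = 48 ≡ 9, so v_3 = 9^{−1} = 3 (mod 13).
  i = 4 (α = 11): (11−6)(11−7)(11−5)(11−9) = 5·4·6·2 = 240 ≡ 6, so v_4 = 6^{−1} = 11 (mod 13).
  i = 5 (α = 9): (9−6)(9−7)(9−5)(9−11) = 3·2·4·(−2) = −48 ≡ 4, so v_5 = 4^{−1} = 10 (mod 13).
  v = [6, 9, 3, 11, 10].
Step 2: syndromes of r = [5, 0, 10, 7, 3] (all sums mod 13).
  S_0 = Σ v_i r_i = 6·5 + 9·0 + 3·10 + 11·7 + 10·3 = 167 ≡ 11.
  S_1 = Σ v_i α_i r_i = 6·6·5 + 9·7·0 + 3·5·10 + 11·11·7 + 10·9·3 = 1447 ≡ 4.
  α_i^2 mod 13 = [10, 10, 12, 4, 3].
  S_2 = Σ v_i α_i^2 r_i = 6·10·5 + 9·10·0 + 3·12·10 + 11·4·7 + 10·3·3 = 1058 ≡ 5.
  S = (11, 4, 5) ≠ 0, so r is not a codeword (an error is present).
Step 3: locate the error. For a single error e at position i, S_ℓ = v_i·e·α_i^ℓ, so α_err = S_1/S_0.
  S_0^{−1} = 11^{−1} = 6 (mod 13), so α_err = 4·6 = 24 ≡ 11 = α_4. Error position i = 4.
  Consistency check: S_2/S_1 = 5·10 = 50 ≡ 11 = α_err ✓ (single-error assumption holds).
Step 4: error magnitude e = S_0/v_4 = S_0·∏_{j≠4}(α_4 − α_j) = 11·6 = 66 ≡ 1 (mod 13).
Step 5: correct position 4: c_4 = r_4 − e = 7 − 1 ≡ 6 (mod 13). Hence c = [5, 0, 10, 6, 3].
  Check: interpolating c through the α_i gives m(x) = 9 + 8·x (degree < 2) with m(α_i) = c_i for every i, so c is indeed a codeword.


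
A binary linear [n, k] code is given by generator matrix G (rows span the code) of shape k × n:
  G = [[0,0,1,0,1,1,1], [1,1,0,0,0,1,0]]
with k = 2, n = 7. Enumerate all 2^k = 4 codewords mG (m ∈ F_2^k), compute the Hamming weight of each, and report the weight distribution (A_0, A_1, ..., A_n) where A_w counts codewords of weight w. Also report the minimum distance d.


Weight distribution: A_0 = 1, A_3 = 1, A_4 = 1, A_5 = 1. Minimum distance d = 3.

Enumerate all 2^2 = 4 messages m ∈ F_2^2.
For each, compute codeword c = mG in F_2^7, then tally its weight.
  m = 00 → c = 0000000, weight = 0.
  m = 10 → c = 0010111, weight = 4.
  m = 01 → c = 1100010, weight = 3.
  m = 11 → c = 1110101, weight = 5.
Tally weights:
  weight 0: 1 codewords.
  weight 3: 1 codewords.
  weight 4: 1 codewords.
  weight 5: 1 codewords.
Minimum distance d = smallest w > 0 with A_w > 0 = 3.
Sanity: Σ A_w = 4 = 2^2 = 4 ✓.


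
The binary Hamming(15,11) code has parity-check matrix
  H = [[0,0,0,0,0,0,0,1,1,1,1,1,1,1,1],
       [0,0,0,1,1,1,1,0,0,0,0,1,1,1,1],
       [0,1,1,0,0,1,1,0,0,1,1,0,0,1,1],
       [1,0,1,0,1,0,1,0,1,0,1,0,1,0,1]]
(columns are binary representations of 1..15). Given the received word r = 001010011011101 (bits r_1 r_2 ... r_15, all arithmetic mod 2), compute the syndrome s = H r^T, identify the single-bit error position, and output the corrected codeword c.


s = (0, 0, 1, 0)^T, error position = 2, corrected codeword c = 011010011011101

Compute s = H r^T mod 2 one row at a time:
  s_1 = 1 + 1 + 0 + 1 + 1 + 1 + 0 + 1 = 6 ≡ 0 (mod 2).
  s_2 = 0 + 1 + 0 + 0 + 1 + 1 + 0 + 1 = 4 ≡ 0 (mod 2).
  s_3 = 0 + 1 + 0 + 0 + 0 + 1 + 0 + 1 = 3 ≡ 1 (mod 2).
  s_4 = 0 + 1 + 1 + 0 + 1 + 1 + 1 + 1 = 6 ≡ 0 (mod 2).
s = (0, 0, 1, 0)^T — this equals column 2 of H (binary 0010), so error is at position 2.
Correct: flip bit 2 of r = 001010011011101 to get c = 011010011011101.


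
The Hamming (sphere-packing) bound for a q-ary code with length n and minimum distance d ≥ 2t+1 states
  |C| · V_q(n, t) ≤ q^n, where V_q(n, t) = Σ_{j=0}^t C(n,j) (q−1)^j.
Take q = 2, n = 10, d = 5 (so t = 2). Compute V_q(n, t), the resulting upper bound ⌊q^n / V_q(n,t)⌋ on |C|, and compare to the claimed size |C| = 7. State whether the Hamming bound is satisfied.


V_q(n, t) = 56, q^n = 1024, Hamming bound = 18, |C| = 7 ≤ bound (satisfied).

Step 1: Compute V_q(n, t) = Σ_{j=0}^2 C(n, j) (q−1)^j.
  j = 0: C(10,0)·(1)^0 = 1·1 = 1.
  j = 1: C(10,1)·(1)^1 = 10·1 = 10.
  j = 2: C(10,2)·(1)^2 = 45·1 = 45.
  V_q(n, t) = 1 + 10 + 45 = 56.
Step 2: q^n = 2^10 = 1024.
Step 3: Hamming bound ⌊q^n / V_q(n,t)⌋ = ⌊1024/56⌋ = 18.
Step 4: Compare |C| = 7 to 18: satisfied.
The claimed |C| lies below the Hamming bound.


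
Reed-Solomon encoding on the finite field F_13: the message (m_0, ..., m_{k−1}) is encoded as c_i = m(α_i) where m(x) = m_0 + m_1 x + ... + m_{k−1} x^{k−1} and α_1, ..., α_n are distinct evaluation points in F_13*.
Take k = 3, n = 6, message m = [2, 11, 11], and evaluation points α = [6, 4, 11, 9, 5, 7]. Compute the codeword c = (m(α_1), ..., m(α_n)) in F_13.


c = [9, 1, 11, 4, 7, 7]

Message polynomial: m(x) = 2 + 11·x + 11·x^2 (mod 13).
For each evaluation point α_i, compute m(α_i) mod 13:
  α_1 = 6: Horner steps 11 → 12 → 9, so m(6) = 9.
  α_2 = 4: Horner steps 11 → 3 → 1, so m(4) = 1.
  α_3 = 11: Horner steps 11 → 2 → 11, so m(11) = 11.
  α_4 = 9: Horner steps 11 → 6 → 4, so m(9) = 4.
  α_5 = 5: Horner steps 11 → 1 → 7, so m(5) = 7.
  α_6 = 7: Horner steps 11 → 10 → 7, so m(7) = 7.
Codeword c = [9, 1, 11, 4, 7, 7] ∈ F_13^6.


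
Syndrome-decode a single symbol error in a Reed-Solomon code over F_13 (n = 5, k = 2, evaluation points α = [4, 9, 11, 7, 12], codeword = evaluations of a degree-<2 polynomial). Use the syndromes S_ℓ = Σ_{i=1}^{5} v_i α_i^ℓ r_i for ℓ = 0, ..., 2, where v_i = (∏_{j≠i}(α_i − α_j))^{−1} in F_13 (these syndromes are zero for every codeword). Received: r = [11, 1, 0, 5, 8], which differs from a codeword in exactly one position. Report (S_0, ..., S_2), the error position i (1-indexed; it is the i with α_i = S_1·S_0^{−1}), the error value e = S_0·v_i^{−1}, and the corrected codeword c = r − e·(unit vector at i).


S = (9, 8, 10), error at position 3, error magnitude e = 3, c = [11, 1, 10, 5, 8].

Step 1: column multipliers v_i = (∏_{j≠i}(α_i − α_j))^{−1} mod 13.
  i = 1 (α = 4): (4−9)(4−11)(4−7)(4−12) = (−5)·(−7)·(−3)·(−8) = 840 ≡ 8, so v_1 = 8^{−1} = 5 (mod 13).
  i = 2 (α = 9): (9−4)(9−11)(9−7)(9−12) = 5·(−2)·2·(−3) = 60 ≡ 8, so v_2 = 8^{−1} = 5 (mod 13).
  i = 3 (α = 11): (11−4)(11−9)(11−7)(11−12) = 7·2·4·(−1) = −56 ≡ 9, so v_3 = 9^{−1} = 3 (mod 13).
  i = 4 (α = 7): (7−4)(7−9)(7−11)(7−12) = 3·(−2)·(−4)·(−5) = −120 ≡ 10, so v_4 = 10^{−1} = 4 (mod 13).
  i = 5 (α = 12): (12−4)(12−9)(12−11)(12−7) = 8·3·1·5 = 120 ≡ 3, so v_5 = 3^{−1} = 9 (mod 13).
  v = [5, 5, 3, 4, 9].
Step 2: syndromes of r = [11, 1, 0, 5, 8] (all sums mod 13).
  S_0 = Σ v_i r_i = 5·11 + 5·1 + 3·0 + 4·5 + 9·8 = 152 ≡ 9.
  S_1 = Σ v_i α_i r_i = 5·4·11 + 5·9·1 + 3·11·0 + 4·7·5 + 9·12·8 = 1269 ≡ 8.
  α_i^2 mod 13 = [3, 3, 4, 10, 1].
  S_2 = Σ v_i α_i^2 r_i = 5·3·11 + 5·3·1 + 3·4·0 + 4·10·5 + 9·1·8 = 452 ≡ 10.
  S = (9, 8, 10) ≠ 0, so r is not a codeword (an error is present).
Step 3: locate the error. For a single error e at position i, S_ℓ = v_i·e·α_i^ℓ, so α_err = S_1/S_0.
  S_0^{−1} = 9^{−1} = 3 (mod 13), so α_err = 8·3 = 24 ≡ 11 = α_3. Error position i = 3.
  Consistency check: S_2/S_1 = 10·5 = 50 ≡ 11 = α_err ✓ (single-error assumption holds).
Step 4: error magnitude e = S_0/v_3 = S_0·∏_{j≠3}(α_3 − α_j) = 9·9 = 81 ≡ 3 (mod 13).
Step 5: correct position 3: c_3 = r_3 − e = 0 − 3 ≡ 10 (mod 13). Hence c = [11, 1, 10, 5, 8].
  Check: interpolating c through the α_i gives m(x) = 6 + 11·x (degree < 2) with m(α_i) = c_i for every i, so c is indeed a codeword.


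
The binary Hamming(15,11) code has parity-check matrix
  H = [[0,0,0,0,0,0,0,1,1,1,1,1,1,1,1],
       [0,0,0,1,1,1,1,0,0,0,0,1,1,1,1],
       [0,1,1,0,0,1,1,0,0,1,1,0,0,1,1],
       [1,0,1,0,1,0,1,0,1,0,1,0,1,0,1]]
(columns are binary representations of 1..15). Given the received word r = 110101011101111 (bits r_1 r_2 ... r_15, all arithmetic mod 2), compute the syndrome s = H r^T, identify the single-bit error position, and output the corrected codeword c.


s = (1, 0, 1, 0)^T, error position = 10, corrected codeword c = 110101011001111

Compute s = H r^T mod 2 one row at a time:
  s_1 = 1 + 1 + 1 + 0 + 1 + 1 + 1 + 1 = 7 ≡ 1 (mod 2).
  s_2 = 1 + 0 + 1 + 0 + 1 + 1 + 1 + 1 = 6 ≡ 0 (mod 2).
  s_3 = 1 + 0 + 1 + 0 + 1 + 0 + 1 + 1 = 5 ≡ 1 (mod 2).
  s_4 = 1 + 0 + 0 + 0 + 1 + 0 + 1 + 1 = 4 ≡ 0 (mod 2).
s = (1, 0, 1, 0)^T — this equals column 10 of H (binary 1010), so error is at position 10.
Correct: flip bit 10 of r = 110101011101111 to get c = 110101011001111.


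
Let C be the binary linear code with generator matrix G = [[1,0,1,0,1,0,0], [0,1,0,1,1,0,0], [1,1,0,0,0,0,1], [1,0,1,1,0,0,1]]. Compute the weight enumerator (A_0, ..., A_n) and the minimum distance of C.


Weight distribution: A_0 = 1, A_1 = 1, A_2 = 2, A_3 = 6, A_4 = 5, A_5 = 1. Minimum distance d = 1.

Enumerate all 2^4 = 16 messages m ∈ F_2^4.
For each, compute codeword c = mG in F_2^7, then tally its weight.
  m = 0000 → c = 0000000, weight = 0.
  m = 1000 → c = 1010100, weight = 3.
  m = 0100 → c = 0101100, weight = 3.
  m = 1100 → c = 1111000, weight = 4.
  m = 0010 → c = 1100001, weight = 3.
  m = 1010 → c = 0110101, weight = 4.
  m = 0110 → c = 1001101, weight = 4.
  m = 1110 → c = 0011001, weight = 3.
  m = 0001 → c = 1011001, weight = 4.
  m = 1001 → c = 0001101, weight = 3.
  m = 0101 → c = 1110101, weight = 5.
  m = 1101 → c = 0100001, weight = 2.
  m = 0011 → c = 0111000, weight = 3.
  m = 1011 → c = 1101100, weight = 4.
  m = 0111 → c = 0010100, weight = 2.
  m = 1111 → c = 1000000, weight = 1.
Tally weights:
  weight 0: 1 codewords.
  weight 1: 1 codewords.
  weight 2: 2 codewords.
  weight 3: 6 codewords.
  weight 4: 5 codewords.
  weight 5: 1 codewords.
Minimum distance d = smallest w > 0 with A_w > 0 = 1.
Sanity: Σ A_w = 16 = 2^4 = 16 ✓.


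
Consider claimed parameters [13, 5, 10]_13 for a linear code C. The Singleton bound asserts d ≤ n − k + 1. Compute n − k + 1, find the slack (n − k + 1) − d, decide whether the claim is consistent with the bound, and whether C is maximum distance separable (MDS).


Singleton RHS = n − k + 1 = 9, slack = -1, bound violated (no such code; not MDS).

Singleton bound: d ≤ n − k + 1.
Here n = 13, k = 5, so n − k + 1 = 9.
Given d = 10, check d ≤ 9: NO.
Slack = (n − k + 1) − d = -1.
The slack is negative: d = 10 exceeds n − k + 1 = 9 by 1, so the Singleton bound is violated and no linear [13, 5, 10]_13 code can exist. In particular it is not MDS (MDS requires d = n − k + 1 exactly).
Description: the claimed parameters are [13, 5, 10]_13; such a code would be impossible (violates the Singleton bound).


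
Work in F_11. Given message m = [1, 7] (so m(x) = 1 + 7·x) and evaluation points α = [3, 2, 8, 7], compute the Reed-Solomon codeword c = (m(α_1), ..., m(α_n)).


c = [0, 4, 2, 6]

Message polynomial: m(x) = 1 + 7·x (mod 11).
For each evaluation point α_i, compute m(α_i) mod 11:
  α_1 = 3: Horner steps 7 → 0, so m(3) = 0.
  α_2 = 2: Horner steps 7 → 4, so m(2) = 4.
  α_3 = 8: Horner steps 7 → 2, so m(8) = 2.
  α_4 = 7: Horner steps 7 → 6, so m(7) = 6.
Codeword c = [0, 4, 2, 6] ∈ F_11^4.


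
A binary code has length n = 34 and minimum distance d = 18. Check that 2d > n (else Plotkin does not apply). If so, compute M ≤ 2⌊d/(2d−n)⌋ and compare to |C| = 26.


Plotkin bound M ≤ 18; given |C| = 26 > bound (violated).

Check applicability: 2d = 36, n = 34.
2d − n = 2 > 0, so Plotkin applies.
Compute d/(2d−n) = 18/2 ≈ 9.0000.
⌊d/(2d−n)⌋ = 9.
Plotkin bound: M ≤ 2·9 = 18.
Given |C| = 26, check: VIOLATED.
This |C| is above the Plotkin bound, so no binary code with n = 34, d = 18 and 26 codewords exists.


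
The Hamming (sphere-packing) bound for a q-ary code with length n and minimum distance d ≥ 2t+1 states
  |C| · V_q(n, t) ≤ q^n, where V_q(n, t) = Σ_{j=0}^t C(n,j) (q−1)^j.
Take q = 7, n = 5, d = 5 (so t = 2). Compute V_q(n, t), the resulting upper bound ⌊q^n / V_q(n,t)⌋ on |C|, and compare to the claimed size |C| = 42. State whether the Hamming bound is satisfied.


V_q(n, t) = 391, q^n = 16807, Hamming bound = 42, |C| = 42 ≤ bound (satisfied).

Step 1: Compute V_q(n, t) = Σ_{j=0}^2 C(n, j) (q−1)^j.
  j = 0: C(5,0)·(6)^0 = 1·1 = 1.
  j = 1: C(5,1)·(6)^1 = 5·6 = 30.
  j = 2: C(5,2)·(6)^2 = 10·36 = 360.
  V_q(n, t) = 1 + 30 + 360 = 391.
Step 2: q^n = 7^5 = 16807.
Step 3: Hamming bound ⌊q^n / V_q(n,t)⌋ = ⌊16807/391⌋ = 42.
Step 4: Compare |C| = 42 to 42: satisfied.
The claimed |C| lies at the Hamming bound (tight).


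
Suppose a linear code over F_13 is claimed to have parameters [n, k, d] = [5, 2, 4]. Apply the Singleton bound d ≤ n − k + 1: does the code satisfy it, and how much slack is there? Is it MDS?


Singleton RHS = n − k + 1 = 4, slack = 0, bound satisfied, MDS.

Singleton bound: d ≤ n − k + 1.
Here n = 5, k = 2, so n − k + 1 = 4.
Given d = 4, check d ≤ 4: YES.
Slack = (n − k + 1) − d = 0.
The code is MDS (slack = 0).
Description: the claimed parameters are [5, 2, 4]_13; such a code would be MDS (meets Singleton bound).


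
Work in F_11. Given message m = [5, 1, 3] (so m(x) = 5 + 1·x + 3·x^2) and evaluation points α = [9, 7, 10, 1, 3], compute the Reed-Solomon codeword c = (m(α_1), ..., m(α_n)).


c = [4, 5, 7, 9, 2]

Message polynomial: m(x) = 5 + 1·x + 3·x^2 (mod 11).
For each evaluation point α_i, compute m(α_i) mod 11:
  α_1 = 9: Horner steps 3 → 6 → 4, so m(9) = 4.
  α_2 = 7: Horner steps 3 → 0 → 5, so m(7) = 5.
  α_3 = 10: Horner steps 3 → 9 → 7, so m(10) = 7.
  α_4 = 1: Horner steps 3 → 4 → 9, so m(1) = 9.
  α_5 = 3: Horner steps 3 → 10 → 2, so m(3) = 2.
Codeword c = [4, 5, 7, 9, 2] ∈ F_11^5.


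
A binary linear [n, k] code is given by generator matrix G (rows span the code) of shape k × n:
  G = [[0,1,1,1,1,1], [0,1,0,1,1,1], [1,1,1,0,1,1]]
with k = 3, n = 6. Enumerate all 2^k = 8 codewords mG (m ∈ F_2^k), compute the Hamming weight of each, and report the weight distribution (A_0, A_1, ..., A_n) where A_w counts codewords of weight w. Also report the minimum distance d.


Weight distribution: A_0 = 1, A_1 = 1, A_2 = 1, A_3 = 1, A_4 = 2, A_5 = 2. Minimum distance d = 1.

Enumerate all 2^3 = 8 messages m ∈ F_2^3.
For each, compute codeword c = mG in F_2^6, then tally its weight.
  m = 000 → c = 000000, weight = 0.
  m = 100 → c = 011111, weight = 5.
  m = 010 → c = 010111, weight = 4.
  m = 110 → c = 001000, weight = 1.
  m = 001 → c = 111011, weight = 5.
  m = 101 → c = 100100, weight = 2.
  m = 011 → c = 101100, weight = 3.
  m = 111 → c = 110011, weight = 4.
Tally weights:
  weight 0: 1 codewords.
  weight 1: 1 codewords.
  weight 2: 1 codewords.
  weight 3: 1 codewords.
  weight 4: 2 codewords.
  weight 5: 2 codewords.
Minimum distance d = smallest w > 0 with A_w > 0 = 1.
Sanity: Σ A_w = 8 = 2^3 = 8 ✓.


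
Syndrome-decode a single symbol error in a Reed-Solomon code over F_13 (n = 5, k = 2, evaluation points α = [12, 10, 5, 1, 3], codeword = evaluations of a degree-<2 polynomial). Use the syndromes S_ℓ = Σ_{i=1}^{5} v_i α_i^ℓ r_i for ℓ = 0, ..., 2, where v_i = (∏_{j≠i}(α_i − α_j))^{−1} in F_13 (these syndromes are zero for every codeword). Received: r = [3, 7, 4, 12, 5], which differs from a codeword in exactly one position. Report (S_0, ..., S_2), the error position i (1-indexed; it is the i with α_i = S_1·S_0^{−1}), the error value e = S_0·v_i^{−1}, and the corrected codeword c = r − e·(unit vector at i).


S = (11, 7, 8), error at position 5, error magnitude e = 10, c = [3, 7, 4, 12, 8].

Step 1: column multipliers v_i = (∏_{j≠i}(α_i − α_j))^{−1} mod 13.
  i = 1 (α = 12): (12−10)(12−5)(12−1)(12−3) = 2·7·11·9 = 1386 ≡ 8, so v_1 = 8^{−1} = 5 (mod 13).
  i = 2 (α = 10): (10−12)(10−5)(10−1)(10−3) = (−2)·5·9·7 = −630 ≡ 7, so v_2 = 7^{−1} = 2 (mod 13).
  i = 3 (α = 5): (5−12)(5−10)(5−1)(5−3) = (−7)·(−5)·4·2 = 280 ≡ 7, so v_3 = 7^{−1} = 2 (mod 13).
  i = 4 (α = 1): (1−12)(1−10)(1−5)(1−3) = (−11)·(−9)·(−4)·(−2) = 792 ≡ 12, so v_4 = 12^{−1} = 12 (mod 13).
  i = 5 (α = 3): (3−12)(3−10)(3−5)(3−1) = (−9)·(−7)·(−2)·2 = −252 ≡ 8, so v_5 = 8^{−1} = 5 (mod 13).
  v = [5, 2, 2, 12, 5].
Step 2: syndromes of r = [3, 7, 4, 12, 5] (all sums mod 13).
  S_0 = Σ v_i r_i = 5·3 + 2·7 + 2·4 + 12·12 + 5·5 = 206 ≡ 11.
  S_1 = Σ v_i α_i r_i = 5·12·3 + 2·10·7 + 2·5·4 + 12·1·12 + 5·3·5 = 579 ≡ 7.
  α_i^2 mod 13 = [1, 9, 12, 1, 9].
  S_2 = Σ v_i α_i^2 r_i = 5·1·3 + 2·9·7 + 2·12·4 + 12·1·12 + 5·9·5 = 606 ≡ 8.
  S = (11, 7, 8) ≠ 0, so r is not a codeword (an error is present).
Step 3: locate the error. For a single error e at position i, S_ℓ = v_i·e·α_i^ℓ, so α_err = S_1/S_0.
  S_0^{−1} = 11^{−1} = 6 (mod 13), so α_err = 7·6 = 42 ≡ 3 = α_5. Error position i = 5.
  Consistency check: S_2/S_1 = 8·2 = 16 ≡ 3 = α_err ✓ (single-error assumption holds).
Step 4: error magnitude e = S_0/v_5 = S_0·∏_{j≠5}(α_5 − α_j) = 11·8 = 88 ≡ 10 (mod 13).
Step 5: correct position 5: c_5 = r_5 − e = 5 − 10 ≡ 8 (mod 13). Hence c = [3, 7, 4, 12, 8].
  Check: interpolating c through the α_i gives m(x) = 1 + 11·x (degree < 2) with m(α_i) = c_i for every i, so c is indeed a codeword.


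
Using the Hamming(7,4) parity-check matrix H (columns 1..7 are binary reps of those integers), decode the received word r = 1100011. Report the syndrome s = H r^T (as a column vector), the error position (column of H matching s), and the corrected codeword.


s = (0, 1, 0)^T, error position = 2, corrected codeword c = 1000011

Compute s = H r^T mod 2 one row at a time:
  s_1 = 0 + 0 + 1 + 1 = 2 ≡ 0 (mod 2).
  s_2 = 1 + 0 + 1 + 1 = 3 ≡ 1 (mod 2).
  s_3 = 1 + 0 + 0 + 1 = 2 ≡ 0 (mod 2).
s = (0, 1, 0)^T — this equals column 2 of H (binary 010), so error is at position 2.
Correct: flip bit 2 of r = 1100011 to get c = 1000011.


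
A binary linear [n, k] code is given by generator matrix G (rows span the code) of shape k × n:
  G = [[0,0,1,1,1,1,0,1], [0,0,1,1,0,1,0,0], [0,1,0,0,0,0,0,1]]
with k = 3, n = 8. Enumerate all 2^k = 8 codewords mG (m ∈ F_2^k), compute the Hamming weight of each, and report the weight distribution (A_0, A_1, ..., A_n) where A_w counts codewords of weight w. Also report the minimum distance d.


Weight distribution: A_0 = 1, A_2 = 3, A_3 = 1, A_5 = 3. Minimum distance d = 2.

Enumerate all 2^3 = 8 messages m ∈ F_2^3.
For each, compute codeword c = mG in F_2^8, then tally its weight.
  m = 000 → c = 00000000, weight = 0.
  m = 100 → c = 00111101, weight = 5.
  m = 010 → c = 00110100, weight = 3.
  m = 110 → c = 00001001, weight = 2.
  m = 001 → c = 01000001, weight = 2.
  m = 101 → c = 01111100, weight = 5.
  m = 011 → c = 01110101, weight = 5.
  m = 111 → c = 01001000, weight = 2.
Tally weights:
  weight 0: 1 codewords.
  weight 2: 3 codewords.
  weight 3: 1 codewords.
  weight 5: 3 codewords.
Minimum distance d = smallest w > 0 with A_w > 0 = 2.
Sanity: Σ A_w = 8 = 2^3 = 8 ✓.


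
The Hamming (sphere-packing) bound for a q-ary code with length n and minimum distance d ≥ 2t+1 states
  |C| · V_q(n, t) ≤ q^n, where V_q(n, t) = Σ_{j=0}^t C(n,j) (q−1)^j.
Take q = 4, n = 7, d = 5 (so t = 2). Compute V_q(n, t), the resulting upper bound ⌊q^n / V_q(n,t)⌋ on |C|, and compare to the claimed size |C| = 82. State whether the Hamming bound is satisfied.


V_q(n, t) = 211, q^n = 16384, Hamming bound = 77, |C| = 82 > bound (violated).

Step 1: Compute V_q(n, t) = Σ_{j=0}^2 C(n, j) (q−1)^j.
  j = 0: C(7,0)·(3)^0 = 1·1 = 1.
  j = 1: C(7,1)·(3)^1 = 7·3 = 21.
  j = 2: C(7,2)·(3)^2 = 21·9 = 189.
  V_q(n, t) = 1 + 21 + 189 = 211.
Step 2: q^n = 4^7 = 16384.
Step 3: Hamming bound ⌊q^n / V_q(n,t)⌋ = ⌊16384/211⌋ = 77.
Step 4: Compare |C| = 82 to 77: violated.
The claimed |C| lies above the Hamming bound, so no 4-ary code of length 7 with d ≥ 5 can have 82 codewords.


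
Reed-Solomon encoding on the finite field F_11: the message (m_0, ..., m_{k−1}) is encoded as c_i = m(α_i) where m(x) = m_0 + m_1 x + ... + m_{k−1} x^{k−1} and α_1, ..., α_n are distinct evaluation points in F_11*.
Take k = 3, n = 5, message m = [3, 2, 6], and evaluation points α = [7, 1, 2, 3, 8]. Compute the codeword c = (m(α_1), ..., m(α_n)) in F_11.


c = [3, 0, 9, 8, 7]

Message polynomial: m(x) = 3 + 2·x + 6·x^2 (mod 11).
For each evaluation point α_i, compute m(α_i) mod 11:
  α_1 = 7: Horner steps 6 → 0 → 3, so m(7) = 3.
  α_2 = 1: Horner steps 6 → 8 → 0, so m(1) = 0.
  α_3 = 2: Horner steps 6 → 3 → 9, so m(2) = 9.
  α_4 = 3: Horner steps 6 → 9 → 8, so m(3) = 8.
  α_5 = 8: Horner steps 6 → 6 → 7, so m(8) = 7.
Codeword c = [3, 0, 9, 8, 7] ∈ F_11^5.


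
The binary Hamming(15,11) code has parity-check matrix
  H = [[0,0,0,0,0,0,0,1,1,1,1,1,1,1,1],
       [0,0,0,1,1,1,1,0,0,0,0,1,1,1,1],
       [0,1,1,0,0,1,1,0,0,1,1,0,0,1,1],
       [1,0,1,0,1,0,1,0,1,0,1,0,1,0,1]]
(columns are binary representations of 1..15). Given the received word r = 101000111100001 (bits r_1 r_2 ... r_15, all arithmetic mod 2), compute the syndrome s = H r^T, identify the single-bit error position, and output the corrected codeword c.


s = (0, 0, 0, 1)^T, error position = 1, corrected codeword c = 001000111100001

Compute s = H r^T mod 2 one row at a time:
  s_1 = 1 + 1 + 1 + 0 + 0 + 0 + 0 + 1 = 4 ≡ 0 (mod 2).
  s_2 = 0 + 0 + 0 + 1 + 0 + 0 + 0 + 1 = 2 ≡ 0 (mod 2).
  s_3 = 0 + 1 + 0 + 1 + 1 + 0 + 0 + 1 = 4 ≡ 0 (mod 2).
  s_4 = 1 + 1 + 0 + 1 + 1 + 0 + 0 + 1 = 5 ≡ 1 (mod 2).
s = (0, 0, 0, 1)^T — this equals column 1 of H (binary 0001), so error is at position 1.
Correct: flip bit 1 of r = 101000111100001 to get c = 001000111100001.


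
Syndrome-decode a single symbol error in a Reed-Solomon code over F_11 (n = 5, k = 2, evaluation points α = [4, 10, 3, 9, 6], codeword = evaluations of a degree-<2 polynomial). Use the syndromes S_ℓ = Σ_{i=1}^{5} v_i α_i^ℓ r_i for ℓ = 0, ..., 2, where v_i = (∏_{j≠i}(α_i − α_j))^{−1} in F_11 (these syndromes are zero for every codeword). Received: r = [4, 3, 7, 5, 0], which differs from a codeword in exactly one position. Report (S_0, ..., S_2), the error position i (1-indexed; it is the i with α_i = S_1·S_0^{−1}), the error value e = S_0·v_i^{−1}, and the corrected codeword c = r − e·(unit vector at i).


S = (9, 5, 4), error at position 3, error magnitude e = 1, c = [4, 3, 6, 5, 0].

Step 1: column multipliers v_i = (∏_{j≠i}(α_i − α_j))^{−1} mod 11.
  i = 1 (α = 4): (4−10)(4−3)(4−9)(4−6) = (−6)·1·(−5)·(−2) = −60 ≡ 6, so v_1 = 6^{−1} = 2 (mod 11).
  i = 2 (α = 10): (10−4)(10−3)(10−9)(10−6) = 6·7·1·4 = 168 ≡ 3, so v_2 = 3^{−1} = 4 (mod 11).
  i = 3 (α = 3): (3−4)(3−10)(3−9)(3−6) = (−1)·(−7)·(−6)·(−3) = 126 ≡ 5, so v_3 = 5^{−1} = 9 (mod 11).
  i = 4 (α = 9): (9−4)(9−10)(9−3)(9−6) = 5·(−1)·6·3 = −90 ≡ 9, so v_4 = 9^{−1} = 5 (mod 11).
  i = 5 (α = 6): (6−4)(6−10)(6−3)(6−9) = 2·(−4)·3·(−3) = 72 ≡ 6, so v_5 = 6^{−1} = 2 (mod 11).
  v = [2, 4, 9, 5, 2].
Step 2: syndromes of r = [4, 3, 7, 5, 0] (all sums mod 11).
  S_0 = Σ v_i r_i = 2·4 + 4·3 + 9·7 + 5·5 + 2·0 = 108 ≡ 9.
  S_1 = Σ v_i α_i r_i = 2·4·4 + 4·10·3 + 9·3·7 + 5·9·5 + 2·6·0 = 566 ≡ 5.
  α_i^2 mod 11 = [5, 1, 9, 4, 3].
  S_2 = Σ v_i α_i^2 r_i = 2·5·4 + 4·1·3 + 9·9·7 + 5·4·5 + 2·3·0 = 719 ≡ 4.
  S = (9, 5, 4) ≠ 0, so r is not a codeword (an error is present).
Step 3: locate the error. For a single error e at position i, S_ℓ = v_i·e·α_i^ℓ, so α_err = S_1/S_0.
  S_0^{−1} = 9^{−1} = 5 (mod 11), so α_err = 5·5 = 25 ≡ 3 = α_3. Error position i = 3.
  Consistency check: S_2/S_1 = 4·9 = 36 ≡ 3 = α_err ✓ (single-error assumption holds).
Step 4: error magnitude e = S_0/v_3 = S_0·∏_{j≠3}(α_3 − α_j) = 9·5 = 45 ≡ 1 (mod 11).
Step 5: correct position 3: c_3 = r_3 − e = 7 − 1 ≡ 6 (mod 11). Hence c = [4, 3, 6, 5, 0].
  Check: interpolating c through the α_i gives m(x) = 1 + 9·x (degree < 2) with m(α_i) = c_i for every i, so c is indeed a codeword.
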